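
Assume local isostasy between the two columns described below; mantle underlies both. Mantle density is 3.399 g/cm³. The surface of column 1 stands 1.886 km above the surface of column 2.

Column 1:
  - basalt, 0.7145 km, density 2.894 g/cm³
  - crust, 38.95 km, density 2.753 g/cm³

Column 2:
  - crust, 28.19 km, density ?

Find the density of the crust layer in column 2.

2.72 g/cm³

Take the compensation level at the base of the deeper column (depth z_c below the surface of column 1) and equate Σ ρ_i t_i down to z_c; mantle fills any gap and the z_c terms cancel.
Column 1: 0.7145×2.894 + 38.95×2.753 + (z_c − 39.6645)×3.399
Column 2: 1.886×0 + 28.19×ρ + (z_c − 1.886 − 28.19)×3.399
The z_c×3.399 term appears on both sides and cancels. Collect the known terms of each column as K = Σ(ρt)_known − 3.399 × (depth of known layers): K_1 = 109.297113 − 3.399×39.6645 = −25.5225225; K_2 = 0 − 3.399×(1.886 + 28.19) = −102.228324.
Balance: K_1 = K_2 + 28.19×ρ, so ρ = (K_1 − K_2)/28.19 = 76.7058/28.19 = 2.72 g/cm³.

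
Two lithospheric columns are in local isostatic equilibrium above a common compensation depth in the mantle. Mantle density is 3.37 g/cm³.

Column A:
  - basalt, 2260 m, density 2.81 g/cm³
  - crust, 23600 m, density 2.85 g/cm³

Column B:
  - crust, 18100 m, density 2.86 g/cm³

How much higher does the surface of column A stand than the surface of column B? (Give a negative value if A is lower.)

For any compensation level in the mantle, the mantle terms cancel and isostasy reduces to e = (Σt_A − Σt_B) − (Σ(ρt)_A − Σ(ρt)_B) / ρ_m.
Σt_A = 25860 m; Σt_B = 18100 m; Σ(ρt)_A = 73610.6; Σ(ρt)_B = 51766 (in m·g/cm³).
e = (25860 − 18100) − (73610.6 − 51766) / 3.37 = 1280 m.

1280 m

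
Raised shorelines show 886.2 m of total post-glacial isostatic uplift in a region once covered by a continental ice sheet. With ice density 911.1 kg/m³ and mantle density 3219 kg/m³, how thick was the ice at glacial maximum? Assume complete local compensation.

3130 m

u = t ρ_ice/ρ_m → t = u ρ_m/ρ_ice = 886.2 m × 3219/911.1 = 3130 m.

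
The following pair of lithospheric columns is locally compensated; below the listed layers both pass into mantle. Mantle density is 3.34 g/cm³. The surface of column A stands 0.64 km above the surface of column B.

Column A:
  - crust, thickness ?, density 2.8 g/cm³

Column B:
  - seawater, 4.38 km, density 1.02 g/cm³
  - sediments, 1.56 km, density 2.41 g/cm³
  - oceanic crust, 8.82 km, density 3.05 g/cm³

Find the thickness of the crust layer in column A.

30.2 km

Take the compensation level at the base of the deeper column (depth z_c below the surface of column A) and equate Σ ρ_i t_i down to z_c; mantle fills any gap and the z_c terms cancel.
Column A: x×2.8 + (z_c − 0 − x)×3.34
Column B: 0.64×0 + 4.38×1.02 + 1.56×2.41 + 8.82×3.05 + (z_c − 0.64 − 14.76)×3.34
The z_c×3.34 term appears on both sides and cancels. Collect the known terms of each column as K = Σ(ρt)_known − 3.34 × (depth of known layers): K_A = 0 − 3.34×0 = 0; K_B = 35.1282 − 3.34×(0.64 + 14.76) = −16.3078.
Balance: K_A − x×(3.34 − 2.8) = K_B, so x = (K_A − K_B)/(3.34 − 2.8) = 16.3078/0.54 = 30.2 km.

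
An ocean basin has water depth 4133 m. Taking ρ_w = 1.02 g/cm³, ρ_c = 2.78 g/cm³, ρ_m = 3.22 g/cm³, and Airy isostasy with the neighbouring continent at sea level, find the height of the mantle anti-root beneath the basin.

16500 m

For local isostatic compensation: replacing crust with seawater at the top is compensated by replacing crust with mantle at the base: d (ρ_c − ρ_w) = a (ρ_m − ρ_c).
a = d (ρ_c − ρ_w)/(ρ_m − ρ_c) = 4133 m × 1.76/0.44 = 16500 m.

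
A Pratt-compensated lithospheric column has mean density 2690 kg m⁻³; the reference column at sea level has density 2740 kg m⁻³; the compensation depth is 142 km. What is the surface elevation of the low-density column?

2.64 km

ρ_ref D = ρ (D + h) → h = D (ρ_ref − ρ)/ρ.
h = 142 km × (2740 − 2690)/2690 = 2.64 km.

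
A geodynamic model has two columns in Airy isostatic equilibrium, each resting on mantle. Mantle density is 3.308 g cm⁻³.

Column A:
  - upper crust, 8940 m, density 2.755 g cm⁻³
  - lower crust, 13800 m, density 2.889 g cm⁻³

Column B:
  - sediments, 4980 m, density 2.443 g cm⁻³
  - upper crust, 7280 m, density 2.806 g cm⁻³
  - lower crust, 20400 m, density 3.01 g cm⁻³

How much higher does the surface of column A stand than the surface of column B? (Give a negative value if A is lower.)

For any compensation level in the mantle, the mantle terms cancel and isostasy reduces to e = (Σt_A − Σt_B) − (Σ(ρt)_A − Σ(ρt)_B) / ρ_m.
Σt_A = 22740 m; Σt_B = 32660 m; Σ(ρt)_A = 64497.9; Σ(ρt)_B = 93997.82 (in m·g cm⁻³).
e = (22740 − 32660) − (64497.9 − 93997.82) / 3.308 = −1000 m.

−1000 m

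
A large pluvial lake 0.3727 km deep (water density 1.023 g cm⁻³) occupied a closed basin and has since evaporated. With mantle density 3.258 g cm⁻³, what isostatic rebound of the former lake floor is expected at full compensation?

0.117 km

u = d ρ_w/ρ_m = 0.3727 km × 1.023/3.258 = 0.117 km.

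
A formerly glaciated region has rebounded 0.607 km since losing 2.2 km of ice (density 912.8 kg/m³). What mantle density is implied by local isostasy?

3310 kg/m³

ρ_m = ρ_ice t / u = 912.8 × 2.2 km/0.607 km = 3310 kg/m³.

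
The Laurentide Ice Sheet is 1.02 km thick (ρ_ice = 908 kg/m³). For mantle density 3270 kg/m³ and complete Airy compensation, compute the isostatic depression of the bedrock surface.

Equating mass per unit area of the two columns: the ice load ρ_ice t is balanced by mantle displaced below, ρ_m s.
s = t ρ_ice / ρ_m = 1.02 km × 908/3270 = 0.283 km.

0.283 km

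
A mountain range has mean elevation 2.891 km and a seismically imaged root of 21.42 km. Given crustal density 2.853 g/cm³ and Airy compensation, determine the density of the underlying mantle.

Airy balance: ρ_c h = (ρ_m − ρ_c) r → ρ_m = ρ_c (1 + h/r).
ρ_m = 2.853 × (1 + 2.891 km/21.42 km) = 3.24 g/cm³.

3.24 g/cm³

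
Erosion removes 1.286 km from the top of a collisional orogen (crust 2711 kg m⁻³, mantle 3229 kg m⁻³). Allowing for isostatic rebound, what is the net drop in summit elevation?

Rebound u = e ρ_c/ρ_m = 1.286 km × 2711/3229 = 1.08 km.
Net surface drop = e − u = 1.286 km − 1.08 km = e (ρ_m − ρ_c)/ρ_m = 0.206 km.

0.206 km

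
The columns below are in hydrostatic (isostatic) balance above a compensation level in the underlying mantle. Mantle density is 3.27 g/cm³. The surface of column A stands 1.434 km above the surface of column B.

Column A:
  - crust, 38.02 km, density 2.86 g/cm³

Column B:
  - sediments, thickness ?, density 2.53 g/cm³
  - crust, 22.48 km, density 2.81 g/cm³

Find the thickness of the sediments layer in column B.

0.754 km

Take the compensation level at the base of the deeper column (depth z_c below the surface of column A) and equate Σ ρ_i t_i down to z_c; mantle fills any gap and the z_c terms cancel.
Column A: 38.02×2.86 + (z_c − 38.02)×3.27
Column B: 1.434×0 + x×2.53 + 22.48×2.81 + (z_c − 1.434 − 22.48 − x)×3.27
The z_c×3.27 term appears on both sides and cancels. Collect the known terms of each column as K = Σ(ρt)_known − 3.27 × (depth of known layers): K_A = 108.7372 − 3.27×38.02 = −15.5882; K_B = 63.1688 − 3.27×(1.434 + 22.48) = −15.02998.
Balance: K_A = K_B − x×(3.27 − 2.53), so x = (K_B − K_A)/(3.27 − 2.53) = 0.55822/0.74 = 0.754 km.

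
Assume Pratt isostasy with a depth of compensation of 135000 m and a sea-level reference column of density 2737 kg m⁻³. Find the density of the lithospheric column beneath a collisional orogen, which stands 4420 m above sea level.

2650 kg m⁻³

Pratt balance: ρ_ref D = ρ (D + h).
ρ = ρ_ref D/(D + h) = 2737 × 135000 m/(135000 m + 4420 m) = 2650 kg m⁻³.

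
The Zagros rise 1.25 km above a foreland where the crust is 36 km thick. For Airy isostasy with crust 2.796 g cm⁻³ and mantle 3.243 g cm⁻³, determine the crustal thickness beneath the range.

45.1 km

Root depth r = h ρ_c / (ρ_m − ρ_c) = 1.25 km × 2.796 / 0.447 = 7.819 km.
Total thickness = T + h + r = 36 km + 1.25 km + 7.819 km = 45.1 km.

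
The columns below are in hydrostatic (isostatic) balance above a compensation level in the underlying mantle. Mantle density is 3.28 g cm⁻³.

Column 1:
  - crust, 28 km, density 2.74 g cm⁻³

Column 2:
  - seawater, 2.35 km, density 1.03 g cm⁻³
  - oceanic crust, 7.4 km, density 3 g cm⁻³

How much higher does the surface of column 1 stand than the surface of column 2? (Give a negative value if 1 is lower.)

For any compensation level in the mantle, the mantle terms cancel and isostasy reduces to e = (Σt_1 − Σt_2) − (Σ(ρt)_1 − Σ(ρt)_2) / ρ_m.
Σt_1 = 28 km; Σt_2 = 9.75 km; Σ(ρt)_1 = 76.72; Σ(ρt)_2 = 24.6205 (in km·g cm⁻³).
e = (28 − 9.75) − (76.72 − 24.6205) / 3.28 = 2.37 km.

2.37 km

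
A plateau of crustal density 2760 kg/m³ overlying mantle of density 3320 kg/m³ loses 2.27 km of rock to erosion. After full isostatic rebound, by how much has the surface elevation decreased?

0.383 km

Rebound u = e ρ_c/ρ_m = 2.27 km × 2760/3320 = 1.887 km.
Net surface drop = e − u = 2.27 km − 1.887 km = e (ρ_m − ρ_c)/ρ_m = 0.383 km.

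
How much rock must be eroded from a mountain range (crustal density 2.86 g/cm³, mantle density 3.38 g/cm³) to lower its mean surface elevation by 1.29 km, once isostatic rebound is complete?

Net drop Δ = e − u = e − e ρ_c/ρ_m = e (ρ_m − ρ_c)/ρ_m.
e = Δ ρ_m/(ρ_m − ρ_c) = 1.29 km × 3.38/0.52 = 8.38 km.

8.38 km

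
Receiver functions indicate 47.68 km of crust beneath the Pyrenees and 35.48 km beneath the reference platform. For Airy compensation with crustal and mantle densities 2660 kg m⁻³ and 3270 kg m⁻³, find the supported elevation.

2.28 km

Excess crust Δ = 47.68 km − 35.48 km = 12.2 km, split between elevation h and root r with h + r = Δ.
Airy balance ρ_c h = (ρ_m − ρ_c) r gives r = h ρ_c/(ρ_m − ρ_c), so h (1 + ρ_c/(ρ_m − ρ_c)) = Δ, i.e. h = Δ (ρ_m − ρ_c)/ρ_m.
h = 12.2 km × 610/3270 = 2.28 km.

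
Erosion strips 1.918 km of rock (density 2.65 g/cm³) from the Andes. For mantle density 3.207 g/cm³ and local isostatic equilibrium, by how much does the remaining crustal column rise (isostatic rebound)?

1.58 km

Unloading: uplift u = e ρ_c/ρ_m = 1.918 km × 2.65/3.207 = 1.58 km.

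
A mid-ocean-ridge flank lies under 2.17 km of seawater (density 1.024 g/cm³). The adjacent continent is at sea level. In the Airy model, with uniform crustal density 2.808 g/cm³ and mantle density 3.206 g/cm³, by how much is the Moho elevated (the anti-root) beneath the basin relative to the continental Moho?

9.73 km

By Archimedes' principle applied to the lithosphere: replacing crust with seawater at the top is compensated by replacing crust with mantle at the base: d (ρ_c − ρ_w) = a (ρ_m − ρ_c).
a = d (ρ_c − ρ_w)/(ρ_m − ρ_c) = 2.17 km × 1.784/0.398 = 9.73 km.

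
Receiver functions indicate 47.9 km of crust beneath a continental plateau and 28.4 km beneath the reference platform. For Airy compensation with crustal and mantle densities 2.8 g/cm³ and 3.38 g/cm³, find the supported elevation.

Excess crust Δ = 47.9 km − 28.4 km = 19.5 km, split between elevation h and root r with h + r = Δ.
Airy balance ρ_c h = (ρ_m − ρ_c) r gives r = h ρ_c/(ρ_m − ρ_c), so h (1 + ρ_c/(ρ_m − ρ_c)) = Δ, i.e. h = Δ (ρ_m − ρ_c)/ρ_m.
h = 19.5 km × 0.58/3.38 = 3.35 km.

3.35 km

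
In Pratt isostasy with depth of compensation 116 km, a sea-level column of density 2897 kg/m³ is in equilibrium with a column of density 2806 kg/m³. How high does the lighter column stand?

3.76 km

ρ_ref D = ρ (D + h) → h = D (ρ_ref − ρ)/ρ.
h = 116 km × (2897 − 2806)/2806 = 3.76 km.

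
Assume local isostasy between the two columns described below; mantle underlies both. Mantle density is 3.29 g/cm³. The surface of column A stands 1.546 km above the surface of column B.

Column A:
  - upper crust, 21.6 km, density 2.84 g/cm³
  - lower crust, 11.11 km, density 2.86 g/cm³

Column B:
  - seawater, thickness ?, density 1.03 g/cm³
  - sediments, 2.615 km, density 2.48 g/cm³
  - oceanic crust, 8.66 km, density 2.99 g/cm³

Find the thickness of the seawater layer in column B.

2.08 km

Take the compensation level at the base of the deeper column (depth z_c below the surface of column A) and equate Σ ρ_i t_i down to z_c; mantle fills any gap and the z_c terms cancel.
Column A: 21.6×2.84 + 11.11×2.86 + (z_c − 32.71)×3.29
Column B: 1.546×0 + x×1.03 + 2.615×2.48 + 8.66×2.99 + (z_c − 1.546 − 11.275 − x)×3.29
The z_c×3.29 term appears on both sides and cancels. Collect the known terms of each column as K = Σ(ρt)_known − 3.29 × (depth of known layers): K_A = 93.1186 − 3.29×32.71 = −14.4973; K_B = 32.3786 − 3.29×(1.546 + 11.275) = −9.80249.
Balance: K_A = K_B − x×(3.29 − 1.03), so x = (K_B − K_A)/(3.29 − 1.03) = 4.69481/2.26 = 2.08 km.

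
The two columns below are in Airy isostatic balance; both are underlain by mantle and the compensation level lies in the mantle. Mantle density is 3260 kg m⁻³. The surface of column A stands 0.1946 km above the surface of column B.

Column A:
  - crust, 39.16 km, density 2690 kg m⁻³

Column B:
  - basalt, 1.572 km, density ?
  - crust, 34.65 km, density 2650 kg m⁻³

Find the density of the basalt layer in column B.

2910 kg m⁻³

Take the compensation level at the base of the deeper column (depth z_c below the surface of column A) and equate Σ ρ_i t_i down to z_c; mantle fills any gap and the z_c terms cancel.
Column A: 39.16×2690 + (z_c − 39.16)×3260
Column B: 0.1946×0 + 1.572×ρ + 34.65×2650 + (z_c − 0.1946 − 36.222)×3260
The z_c×3260 term appears on both sides and cancels. Collect the known terms of each column as K = Σ(ρt)_known − 3260 × (depth of known layers): K_A = 105340.4 − 3260×39.16 = −22321.2; K_B = 91822.5 − 3260×(0.1946 + 36.222) = −26895.616.
Balance: K_A = K_B + 1.572×ρ, so ρ = (K_A − K_B)/1.572 = 4574.42/1.572 = 2910 kg m⁻³.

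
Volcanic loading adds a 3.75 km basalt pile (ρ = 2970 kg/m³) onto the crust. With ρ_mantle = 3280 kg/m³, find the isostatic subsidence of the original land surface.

3.4 km

Subaerial loading: s = t ρ_load / ρ_m.
s = 3.75 km × 2970/3280 = 3.4 km.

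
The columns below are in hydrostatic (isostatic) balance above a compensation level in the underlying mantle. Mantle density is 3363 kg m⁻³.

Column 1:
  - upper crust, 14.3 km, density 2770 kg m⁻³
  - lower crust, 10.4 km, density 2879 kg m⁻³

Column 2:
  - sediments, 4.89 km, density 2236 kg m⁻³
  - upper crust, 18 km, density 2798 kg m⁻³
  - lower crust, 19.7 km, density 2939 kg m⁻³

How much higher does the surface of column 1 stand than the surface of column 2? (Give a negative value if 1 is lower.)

−3.13 km

For any compensation level in the mantle, the mantle terms cancel and isostasy reduces to e = (Σt_1 − Σt_2) − (Σ(ρt)_1 − Σ(ρt)_2) / ρ_m.
Σt_1 = 24.7 km; Σt_2 = 42.59 km; Σ(ρt)_1 = 69552.6; Σ(ρt)_2 = 119196.34 (in km·kg m⁻³).
e = (24.7 − 42.59) − (69552.6 − 119196.34) / 3363 = −3.13 km.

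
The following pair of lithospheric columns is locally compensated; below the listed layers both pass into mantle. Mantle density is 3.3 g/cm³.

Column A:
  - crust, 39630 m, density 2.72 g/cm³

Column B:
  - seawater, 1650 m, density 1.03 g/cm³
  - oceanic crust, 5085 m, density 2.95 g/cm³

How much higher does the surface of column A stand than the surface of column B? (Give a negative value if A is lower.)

For any compensation level in the mantle, the mantle terms cancel and isostasy reduces to e = (Σt_A − Σt_B) − (Σ(ρt)_A − Σ(ρt)_B) / ρ_m.
Σt_A = 39630 m; Σt_B = 6735 m; Σ(ρt)_A = 107793.6; Σ(ρt)_B = 16700.25 (in m·g/cm³).
e = (39630 − 6735) − (107793.6 − 16700.25) / 3.3 = 5290 m.

5290 m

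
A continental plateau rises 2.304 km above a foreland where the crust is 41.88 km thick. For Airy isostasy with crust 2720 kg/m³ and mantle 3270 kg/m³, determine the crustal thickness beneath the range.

Root depth r = h ρ_c / (ρ_m − ρ_c) = 2.304 km × 2720 / 550 = 11.39 km.
Total thickness = T + h + r = 41.88 km + 2.304 km + 11.39 km = 55.6 km.

55.6 km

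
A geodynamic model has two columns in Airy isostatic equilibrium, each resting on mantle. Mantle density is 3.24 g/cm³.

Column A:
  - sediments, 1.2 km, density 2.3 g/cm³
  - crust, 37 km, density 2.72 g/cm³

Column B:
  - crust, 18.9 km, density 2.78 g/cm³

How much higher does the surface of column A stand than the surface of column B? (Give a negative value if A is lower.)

3.6 km

For any compensation level in the mantle, the mantle terms cancel and isostasy reduces to e = (Σt_A − Σt_B) − (Σ(ρt)_A − Σ(ρt)_B) / ρ_m.
Σt_A = 38.2 km; Σt_B = 18.9 km; Σ(ρt)_A = 103.4; Σ(ρt)_B = 52.542 (in km·g/cm³).
e = (38.2 − 18.9) − (103.4 − 52.542) / 3.24 = 3.6 km.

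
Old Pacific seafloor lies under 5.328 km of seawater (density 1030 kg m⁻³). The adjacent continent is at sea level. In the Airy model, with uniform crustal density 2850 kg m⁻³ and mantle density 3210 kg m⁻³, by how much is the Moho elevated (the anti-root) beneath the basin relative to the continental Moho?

26.9 km

For local isostatic compensation: replacing crust with seawater at the top is compensated by replacing crust with mantle at the base: d (ρ_c − ρ_w) = a (ρ_m − ρ_c).
a = d (ρ_c − ρ_w)/(ρ_m − ρ_c) = 5.328 km × 1820/360 = 26.9 km.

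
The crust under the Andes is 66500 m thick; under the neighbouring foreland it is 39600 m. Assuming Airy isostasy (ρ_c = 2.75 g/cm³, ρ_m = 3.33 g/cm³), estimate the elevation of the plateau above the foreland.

4690 m

Excess crust Δ = 66500 m − 39600 m = 26900 m, split between elevation h and root r with h + r = Δ.
Airy balance ρ_c h = (ρ_m − ρ_c) r gives r = h ρ_c/(ρ_m − ρ_c), so h (1 + ρ_c/(ρ_m − ρ_c)) = Δ, i.e. h = Δ (ρ_m − ρ_c)/ρ_m.
h = 26900 m × 0.58/3.33 = 4690 m.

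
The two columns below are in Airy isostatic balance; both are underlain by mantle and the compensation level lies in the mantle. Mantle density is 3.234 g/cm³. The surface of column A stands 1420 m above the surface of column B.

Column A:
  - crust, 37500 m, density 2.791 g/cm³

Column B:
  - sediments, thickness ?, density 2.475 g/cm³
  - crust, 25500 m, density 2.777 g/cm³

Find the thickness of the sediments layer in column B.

Take the compensation level at the base of the deeper column (depth z_c below the surface of column A) and equate Σ ρ_i t_i down to z_c; mantle fills any gap and the z_c terms cancel.
Column A: 37500×2.791 + (z_c − 37500)×3.234
Column B: 1420×0 + x×2.475 + 25500×2.777 + (z_c − 1420 − 25500 − x)×3.234
The z_c×3.234 term appears on both sides and cancels. Collect the known terms of each column as K = Σ(ρt)_known − 3.234 × (depth of known layers): K_A = 104662.5 − 3.234×37500 = −16612.5; K_B = 70813.5 − 3.234×(1420 + 25500) = −16245.78.
Balance: K_A = K_B − x×(3.234 − 2.475), so x = (K_B − K_A)/(3.234 − 2.475) = 366.72/0.759 = 483 m.

483 m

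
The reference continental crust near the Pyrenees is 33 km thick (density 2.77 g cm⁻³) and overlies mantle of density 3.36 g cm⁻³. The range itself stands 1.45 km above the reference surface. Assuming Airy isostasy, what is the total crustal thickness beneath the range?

Root depth r = h ρ_c / (ρ_m − ρ_c) = 1.45 km × 2.77 / 0.59 = 6.808 km.
Total thickness = T + h + r = 33 km + 1.45 km + 6.808 km = 41.3 km.

41.3 km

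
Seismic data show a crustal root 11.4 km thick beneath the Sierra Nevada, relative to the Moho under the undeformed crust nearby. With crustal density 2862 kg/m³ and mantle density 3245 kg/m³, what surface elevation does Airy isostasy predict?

1.53 km

In Airy isostatic equilibrium: ρ_c h = (ρ_m − ρ_c) r.
h = r (ρ_m − ρ_c) / ρ_c = 11.4 km × (3245 − 2862) / 2862 = 1.53 km.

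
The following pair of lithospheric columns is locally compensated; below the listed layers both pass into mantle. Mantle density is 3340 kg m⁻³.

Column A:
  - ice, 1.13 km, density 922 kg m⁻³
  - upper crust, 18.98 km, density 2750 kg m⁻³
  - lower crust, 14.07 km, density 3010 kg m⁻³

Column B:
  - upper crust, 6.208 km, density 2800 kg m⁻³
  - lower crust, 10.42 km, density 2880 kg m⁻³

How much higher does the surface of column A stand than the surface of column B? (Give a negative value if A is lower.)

For any compensation level in the mantle, the mantle terms cancel and isostasy reduces to e = (Σt_A − Σt_B) − (Σ(ρt)_A − Σ(ρt)_B) / ρ_m.
Σt_A = 34.18 km; Σt_B = 16.628 km; Σ(ρt)_A = 95587.56; Σ(ρt)_B = 47392 (in km·kg m⁻³).
e = (34.18 − 16.628) − (95587.56 − 47392) / 3340 = 3.12 km.

3.12 km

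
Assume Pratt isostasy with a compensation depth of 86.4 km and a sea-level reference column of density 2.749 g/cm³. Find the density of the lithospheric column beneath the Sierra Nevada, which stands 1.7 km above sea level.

2.7 g/cm³

Pratt balance: ρ_ref D = ρ (D + h).
ρ = ρ_ref D/(D + h) = 2.749 × 86.4 km/(86.4 km + 1.7 km) = 2.7 g/cm³.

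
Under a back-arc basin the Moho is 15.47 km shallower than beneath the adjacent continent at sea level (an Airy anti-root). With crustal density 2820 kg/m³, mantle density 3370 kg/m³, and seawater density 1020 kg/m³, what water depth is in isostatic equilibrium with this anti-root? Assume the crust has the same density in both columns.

4.73 km

Replacing a thickness d of crust by seawater at the top must be balanced by replacing crust with mantle at the base: d (ρ_c − ρ_w) = a (ρ_m − ρ_c).
d = a (ρ_m − ρ_c)/(ρ_c − ρ_w) = 15.47 km × 550/1800 = 4.73 km.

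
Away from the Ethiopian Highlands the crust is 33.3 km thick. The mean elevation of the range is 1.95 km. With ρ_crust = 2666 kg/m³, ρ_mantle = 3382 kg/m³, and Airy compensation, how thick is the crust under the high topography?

Root depth r = h ρ_c / (ρ_m − ρ_c) = 1.95 km × 2666 / 716 = 7.261 km.
Total thickness = T + h + r = 33.3 km + 1.95 km + 7.261 km = 42.5 km.

42.5 km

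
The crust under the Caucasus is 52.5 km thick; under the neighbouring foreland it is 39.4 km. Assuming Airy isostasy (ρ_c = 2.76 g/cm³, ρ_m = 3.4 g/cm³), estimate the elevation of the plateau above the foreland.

2.47 km

Excess crust Δ = 52.5 km − 39.4 km = 13.1 km, split between elevation h and root r with h + r = Δ.
Airy balance ρ_c h = (ρ_m − ρ_c) r gives r = h ρ_c/(ρ_m − ρ_c), so h (1 + ρ_c/(ρ_m − ρ_c)) = Δ, i.e. h = Δ (ρ_m − ρ_c)/ρ_m.
h = 13.1 km × 0.64/3.4 = 2.47 km.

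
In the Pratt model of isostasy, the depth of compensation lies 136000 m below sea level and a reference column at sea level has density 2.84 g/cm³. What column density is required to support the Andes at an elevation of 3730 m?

Pratt balance: ρ_ref D = ρ (D + h).
ρ = ρ_ref D/(D + h) = 2.84 × 136000 m/(136000 m + 3730 m) = 2.76 g/cm³.

2.76 g/cm³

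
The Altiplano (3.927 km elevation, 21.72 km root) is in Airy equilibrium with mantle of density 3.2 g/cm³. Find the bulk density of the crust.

2.71 g/cm³

ρ_c h = (ρ_m − ρ_c) r → ρ_c (h + r) = ρ_m r → ρ_c = ρ_m r / (h + r).
ρ_c = 3.2 × 21.72 km / (3.927 km + 21.72 km) = 2.71 g/cm³.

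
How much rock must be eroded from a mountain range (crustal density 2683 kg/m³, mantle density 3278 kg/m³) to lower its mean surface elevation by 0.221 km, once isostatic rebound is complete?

1.22 km

Net drop Δ = e − u = e − e ρ_c/ρ_m = e (ρ_m − ρ_c)/ρ_m.
e = Δ ρ_m/(ρ_m − ρ_c) = 0.221 km × 3278/595 = 1.22 km.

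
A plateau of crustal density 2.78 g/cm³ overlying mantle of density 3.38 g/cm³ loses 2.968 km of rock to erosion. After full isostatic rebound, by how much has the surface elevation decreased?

0.527 km

Rebound u = e ρ_c/ρ_m = 2.968 km × 2.78/3.38 = 2.441 km.
Net surface drop = e − u = 2.968 km − 2.441 km = e (ρ_m − ρ_c)/ρ_m = 0.527 km.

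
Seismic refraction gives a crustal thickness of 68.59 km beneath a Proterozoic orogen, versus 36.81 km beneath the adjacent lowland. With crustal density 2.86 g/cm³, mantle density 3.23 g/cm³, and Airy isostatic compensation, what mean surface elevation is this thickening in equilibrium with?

Excess crust Δ = 68.59 km − 36.81 km = 31.78 km, split between elevation h and root r with h + r = Δ.
Airy balance ρ_c h = (ρ_m − ρ_c) r gives r = h ρ_c/(ρ_m − ρ_c), so h (1 + ρ_c/(ρ_m − ρ_c)) = Δ, i.e. h = Δ (ρ_m − ρ_c)/ρ_m.
h = 31.78 km × 0.37/3.23 = 3.64 km.

3.64 km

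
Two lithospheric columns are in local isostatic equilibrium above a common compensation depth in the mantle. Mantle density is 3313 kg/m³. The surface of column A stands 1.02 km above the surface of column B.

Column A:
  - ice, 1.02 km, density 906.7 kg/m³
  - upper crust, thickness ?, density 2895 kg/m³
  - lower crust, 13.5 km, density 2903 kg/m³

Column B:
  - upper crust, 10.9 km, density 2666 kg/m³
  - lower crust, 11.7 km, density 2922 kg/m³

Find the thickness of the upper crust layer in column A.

Take the compensation level at the base of the deeper column (depth z_c below the surface of column A) and equate Σ ρ_i t_i down to z_c; mantle fills any gap and the z_c terms cancel.
Column A: 1.02×906.7 + x×2895 + 13.5×2903 + (z_c − 14.52 − x)×3313
Column B: 1.02×0 + 10.9×2666 + 11.7×2922 + (z_c − 1.02 − 22.6)×3313
The z_c×3313 term appears on both sides and cancels. Collect the known terms of each column as K = Σ(ρt)_known − 3313 × (depth of known layers): K_A = 40115.334 − 3313×14.52 = −7989.426; K_B = 63246.8 − 3313×(1.02 + 22.6) = −15006.26.
Balance: K_A − x×(3313 − 2895) = K_B, so x = (K_A − K_B)/(3313 − 2895) = 7016.83/418 = 16.8 km.

16.8 km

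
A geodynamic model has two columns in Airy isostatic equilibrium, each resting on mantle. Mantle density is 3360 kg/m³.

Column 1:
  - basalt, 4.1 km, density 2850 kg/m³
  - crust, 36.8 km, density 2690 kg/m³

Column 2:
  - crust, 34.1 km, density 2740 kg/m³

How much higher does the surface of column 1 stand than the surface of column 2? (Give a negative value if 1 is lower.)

For any compensation level in the mantle, the mantle terms cancel and isostasy reduces to e = (Σt_1 − Σt_2) − (Σ(ρt)_1 − Σ(ρt)_2) / ρ_m.
Σt_1 = 40.9 km; Σt_2 = 34.1 km; Σ(ρt)_1 = 110677; Σ(ρt)_2 = 93434 (in km·kg/m³).
e = (40.9 − 34.1) − (110677 − 93434) / 3360 = 1.67 km.

1.67 km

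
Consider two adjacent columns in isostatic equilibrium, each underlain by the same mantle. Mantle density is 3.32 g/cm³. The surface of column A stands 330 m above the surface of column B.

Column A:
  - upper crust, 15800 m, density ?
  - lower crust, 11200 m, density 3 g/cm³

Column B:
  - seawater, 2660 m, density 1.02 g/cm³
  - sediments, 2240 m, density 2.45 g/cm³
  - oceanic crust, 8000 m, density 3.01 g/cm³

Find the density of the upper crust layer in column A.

2.81 g/cm³

Take the compensation level at the base of the deeper column (depth z_c below the surface of column A) and equate Σ ρ_i t_i down to z_c; mantle fills any gap and the z_c terms cancel.
Column A: 15800×ρ + 11200×3 + (z_c − 27000)×3.32
Column B: 330×0 + 2660×1.02 + 2240×2.45 + 8000×3.01 + (z_c − 330 − 12900)×3.32
The z_c×3.32 term appears on both sides and cancels. Collect the known terms of each column as K = Σ(ρt)_known − 3.32 × (depth of known layers): K_A = 33600 − 3.32×27000 = −56040; K_B = 32281.2 − 3.32×(330 + 12900) = −11642.4.
Balance: K_A + 15800×ρ = K_B, so ρ = (K_B − K_A)/15800 = 44397.6/15800 = 2.81 g/cm³.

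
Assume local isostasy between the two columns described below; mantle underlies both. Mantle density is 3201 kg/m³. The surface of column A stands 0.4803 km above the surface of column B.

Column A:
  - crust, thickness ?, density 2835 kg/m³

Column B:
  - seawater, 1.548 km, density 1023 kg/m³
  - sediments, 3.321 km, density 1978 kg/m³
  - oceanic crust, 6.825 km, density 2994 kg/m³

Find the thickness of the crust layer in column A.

Take the compensation level at the base of the deeper column (depth z_c below the surface of column A) and equate Σ ρ_i t_i down to z_c; mantle fills any gap and the z_c terms cancel.
Column A: x×2835 + (z_c − 0 − x)×3201
Column B: 0.4803×0 + 1.548×1023 + 3.321×1978 + 6.825×2994 + (z_c − 0.4803 − 11.694)×3201
The z_c×3201 term appears on both sides and cancels. Collect the known terms of each column as K = Σ(ρt)_known − 3201 × (depth of known layers): K_A = 0 − 3201×0 = 0; K_B = 28586.592 − 3201×(0.4803 + 11.694) = −10383.3423.
Balance: K_A − x×(3201 − 2835) = K_B, so x = (K_A − K_B)/(3201 − 2835) = 10383.3/366 = 28.4 km.

28.4 km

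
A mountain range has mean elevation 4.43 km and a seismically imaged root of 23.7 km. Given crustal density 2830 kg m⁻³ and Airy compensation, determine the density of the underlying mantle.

Airy balance: ρ_c h = (ρ_m − ρ_c) r → ρ_m = ρ_c (1 + h/r).
ρ_m = 2830 × (1 + 4.43 km/23.7 km) = 3360 kg m⁻³.

3360 kg m⁻³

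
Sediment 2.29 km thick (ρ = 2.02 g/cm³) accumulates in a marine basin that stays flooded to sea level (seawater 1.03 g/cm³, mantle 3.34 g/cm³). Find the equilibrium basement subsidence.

Submarine loading: the sediment displaces seawater, and the subsidence is in turn flooded, so s (ρ_m − ρ_w) = t (ρ_sed − ρ_w).
s = 2.29 km × (2.02 − 1.03) / (3.34 − 1.03) = 0.981 km.

0.981 km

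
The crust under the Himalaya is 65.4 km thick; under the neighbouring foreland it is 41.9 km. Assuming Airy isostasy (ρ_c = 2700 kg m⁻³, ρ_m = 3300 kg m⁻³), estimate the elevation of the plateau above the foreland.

Excess crust Δ = 65.4 km − 41.9 km = 23.5 km, split between elevation h and root r with h + r = Δ.
Airy balance ρ_c h = (ρ_m − ρ_c) r gives r = h ρ_c/(ρ_m − ρ_c), so h (1 + ρ_c/(ρ_m − ρ_c)) = Δ, i.e. h = Δ (ρ_m − ρ_c)/ρ_m.
h = 23.5 km × 600/3300 = 4.27 km.

4.27 km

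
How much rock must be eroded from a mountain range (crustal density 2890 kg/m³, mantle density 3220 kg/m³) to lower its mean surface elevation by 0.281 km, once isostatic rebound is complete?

Net drop Δ = e − u = e − e ρ_c/ρ_m = e (ρ_m − ρ_c)/ρ_m.
e = Δ ρ_m/(ρ_m − ρ_c) = 0.281 km × 3220/330 = 2.74 km.

2.74 km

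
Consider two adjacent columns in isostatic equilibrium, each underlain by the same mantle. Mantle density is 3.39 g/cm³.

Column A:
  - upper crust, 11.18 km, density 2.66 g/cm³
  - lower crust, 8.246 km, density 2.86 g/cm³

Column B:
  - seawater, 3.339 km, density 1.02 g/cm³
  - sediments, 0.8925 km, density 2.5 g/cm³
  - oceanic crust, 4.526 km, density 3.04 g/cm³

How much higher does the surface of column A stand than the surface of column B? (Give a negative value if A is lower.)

For any compensation level in the mantle, the mantle terms cancel and isostasy reduces to e = (Σt_A − Σt_B) − (Σ(ρt)_A − Σ(ρt)_B) / ρ_m.
Σt_A = 19.426 km; Σt_B = 8.7575 km; Σ(ρt)_A = 53.32236; Σ(ρt)_B = 19.39607 (in km·g/cm³).
e = (19.426 − 8.7575) − (53.32236 − 19.39607) / 3.39 = 0.661 km.

0.661 km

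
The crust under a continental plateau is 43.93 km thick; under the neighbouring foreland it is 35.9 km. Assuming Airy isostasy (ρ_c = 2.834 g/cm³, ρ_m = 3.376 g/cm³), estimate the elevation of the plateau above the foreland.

1.29 km

Excess crust Δ = 43.93 km − 35.9 km = 8.03 km, split between elevation h and root r with h + r = Δ.
Airy balance ρ_c h = (ρ_m − ρ_c) r gives r = h ρ_c/(ρ_m − ρ_c), so h (1 + ρ_c/(ρ_m − ρ_c)) = Δ, i.e. h = Δ (ρ_m − ρ_c)/ρ_m.
h = 8.03 km × 0.542/3.376 = 1.29 km.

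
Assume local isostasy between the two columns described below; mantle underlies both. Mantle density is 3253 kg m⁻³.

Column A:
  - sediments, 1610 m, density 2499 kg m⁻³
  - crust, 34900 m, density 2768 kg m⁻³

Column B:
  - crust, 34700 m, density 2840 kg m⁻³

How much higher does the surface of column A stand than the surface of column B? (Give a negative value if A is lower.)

1170 m

For any compensation level in the mantle, the mantle terms cancel and isostasy reduces to e = (Σt_A − Σt_B) − (Σ(ρt)_A − Σ(ρt)_B) / ρ_m.
Σt_A = 36510 m; Σt_B = 34700 m; Σ(ρt)_A = 100626590; Σ(ρt)_B = 98548000 (in m·kg m⁻³).
e = (36510 − 34700) − (100626590 − 98548000) / 3253 = 1170 m.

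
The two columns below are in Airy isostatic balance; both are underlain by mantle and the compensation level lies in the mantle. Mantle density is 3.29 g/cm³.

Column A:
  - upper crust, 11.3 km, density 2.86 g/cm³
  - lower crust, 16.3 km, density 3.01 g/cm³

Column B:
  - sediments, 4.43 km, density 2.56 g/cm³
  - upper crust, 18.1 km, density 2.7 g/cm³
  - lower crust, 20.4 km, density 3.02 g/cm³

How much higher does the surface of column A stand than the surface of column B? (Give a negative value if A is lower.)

For any compensation level in the mantle, the mantle terms cancel and isostasy reduces to e = (Σt_A − Σt_B) − (Σ(ρt)_A − Σ(ρt)_B) / ρ_m.
Σt_A = 27.6 km; Σt_B = 42.93 km; Σ(ρt)_A = 81.381; Σ(ρt)_B = 121.8188 (in km·g/cm³).
e = (27.6 − 42.93) − (81.381 − 121.8188) / 3.29 = −3.04 km.

−3.04 km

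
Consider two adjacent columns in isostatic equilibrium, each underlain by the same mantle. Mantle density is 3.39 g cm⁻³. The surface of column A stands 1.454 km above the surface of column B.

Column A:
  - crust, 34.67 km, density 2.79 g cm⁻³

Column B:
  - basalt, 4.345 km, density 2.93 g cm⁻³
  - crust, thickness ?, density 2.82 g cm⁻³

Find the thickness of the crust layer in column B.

Take the compensation level at the base of the deeper column (depth z_c below the surface of column A) and equate Σ ρ_i t_i down to z_c; mantle fills any gap and the z_c terms cancel.
Column A: 34.67×2.79 + (z_c − 34.67)×3.39
Column B: 1.454×0 + 4.345×2.93 + x×2.82 + (z_c − 1.454 − 4.345 − x)×3.39
The z_c×3.39 term appears on both sides and cancels. Collect the known terms of each column as K = Σ(ρt)_known − 3.39 × (depth of known layers): K_A = 96.7293 − 3.39×34.67 = −20.802; K_B = 12.73085 − 3.39×(1.454 + 4.345) = −6.92776.
Balance: K_A = K_B − x×(3.39 − 2.82), so x = (K_B − K_A)/(3.39 − 2.82) = 13.8742/0.57 = 24.3 km.

24.3 km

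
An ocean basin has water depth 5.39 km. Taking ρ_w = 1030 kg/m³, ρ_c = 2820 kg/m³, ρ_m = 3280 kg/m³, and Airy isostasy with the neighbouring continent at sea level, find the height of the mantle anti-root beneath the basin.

21 km

Balancing pressure at the compensation depth: replacing crust with seawater at the top is compensated by replacing crust with mantle at the base: d (ρ_c − ρ_w) = a (ρ_m − ρ_c).
a = d (ρ_c − ρ_w)/(ρ_m − ρ_c) = 5.39 km × 1790/460 = 21 km.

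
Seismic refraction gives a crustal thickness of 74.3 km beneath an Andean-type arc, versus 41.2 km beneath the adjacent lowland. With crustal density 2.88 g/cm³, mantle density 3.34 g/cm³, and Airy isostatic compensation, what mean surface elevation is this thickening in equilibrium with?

Excess crust Δ = 74.3 km − 41.2 km = 33.1 km, split between elevation h and root r with h + r = Δ.
Airy balance ρ_c h = (ρ_m − ρ_c) r gives r = h ρ_c/(ρ_m − ρ_c), so h (1 + ρ_c/(ρ_m − ρ_c)) = Δ, i.e. h = Δ (ρ_m − ρ_c)/ρ_m.
h = 33.1 km × 0.46/3.34 = 4.56 km.

4.56 km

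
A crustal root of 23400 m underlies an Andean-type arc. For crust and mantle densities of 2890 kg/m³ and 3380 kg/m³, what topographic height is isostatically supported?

3970 m

Isostatic balance requires: ρ_c h = (ρ_m − ρ_c) r.
h = r (ρ_m − ρ_c) / ρ_c = 23400 m × (3380 − 2890) / 2890 = 3970 m.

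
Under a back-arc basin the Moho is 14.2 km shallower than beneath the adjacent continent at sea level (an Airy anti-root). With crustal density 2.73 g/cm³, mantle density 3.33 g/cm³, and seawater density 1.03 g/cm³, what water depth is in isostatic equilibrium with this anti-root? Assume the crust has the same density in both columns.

5.01 km

Replacing a thickness d of crust by seawater at the top must be balanced by replacing crust with mantle at the base: d (ρ_c − ρ_w) = a (ρ_m − ρ_c).
d = a (ρ_m − ρ_c)/(ρ_c − ρ_w) = 14.2 km × 0.6/1.7 = 5.01 km.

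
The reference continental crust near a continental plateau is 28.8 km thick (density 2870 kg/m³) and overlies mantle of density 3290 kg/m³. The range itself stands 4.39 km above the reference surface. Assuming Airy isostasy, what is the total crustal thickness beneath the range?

Root depth r = h ρ_c / (ρ_m − ρ_c) = 4.39 km × 2870 / 420 = 30 km.
Total thickness = T + h + r = 28.8 km + 4.39 km + 30 km = 63.2 km.

63.2 km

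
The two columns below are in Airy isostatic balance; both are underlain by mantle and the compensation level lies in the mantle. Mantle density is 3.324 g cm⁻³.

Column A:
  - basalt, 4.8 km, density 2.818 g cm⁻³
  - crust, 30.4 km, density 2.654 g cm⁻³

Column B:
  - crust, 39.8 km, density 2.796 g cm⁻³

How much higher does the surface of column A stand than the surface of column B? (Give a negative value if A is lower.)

For any compensation level in the mantle, the mantle terms cancel and isostasy reduces to e = (Σt_A − Σt_B) − (Σ(ρt)_A − Σ(ρt)_B) / ρ_m.
Σt_A = 35.2 km; Σt_B = 39.8 km; Σ(ρt)_A = 94.208; Σ(ρt)_B = 111.2808 (in km·g cm⁻³).
e = (35.2 − 39.8) − (94.208 − 111.2808) / 3.324 = 0.536 km.

0.536 km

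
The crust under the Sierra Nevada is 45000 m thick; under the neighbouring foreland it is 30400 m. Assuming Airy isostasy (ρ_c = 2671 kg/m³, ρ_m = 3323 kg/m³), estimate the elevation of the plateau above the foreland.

2860 m

Excess crust Δ = 45000 m − 30400 m = 14600 m, split between elevation h and root r with h + r = Δ.
Airy balance ρ_c h = (ρ_m − ρ_c) r gives r = h ρ_c/(ρ_m − ρ_c), so h (1 + ρ_c/(ρ_m − ρ_c)) = Δ, i.e. h = Δ (ρ_m − ρ_c)/ρ_m.
h = 14600 m × 652/3323 = 2860 m.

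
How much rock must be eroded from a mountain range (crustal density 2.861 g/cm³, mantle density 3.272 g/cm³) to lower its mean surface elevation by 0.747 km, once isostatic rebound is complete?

Net drop Δ = e − u = e − e ρ_c/ρ_m = e (ρ_m − ρ_c)/ρ_m.
e = Δ ρ_m/(ρ_m − ρ_c) = 0.747 km × 3.272/0.411 = 5.95 km.

5.95 km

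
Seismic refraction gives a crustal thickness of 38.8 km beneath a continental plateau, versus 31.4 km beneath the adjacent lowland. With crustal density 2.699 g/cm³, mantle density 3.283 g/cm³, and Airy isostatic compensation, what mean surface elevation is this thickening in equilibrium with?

Excess crust Δ = 38.8 km − 31.4 km = 7.4 km, split between elevation h and root r with h + r = Δ.
Airy balance ρ_c h = (ρ_m − ρ_c) r gives r = h ρ_c/(ρ_m − ρ_c), so h (1 + ρ_c/(ρ_m − ρ_c)) = Δ, i.e. h = Δ (ρ_m − ρ_c)/ρ_m.
h = 7.4 km × 0.584/3.283 = 1.32 km.

1.32 km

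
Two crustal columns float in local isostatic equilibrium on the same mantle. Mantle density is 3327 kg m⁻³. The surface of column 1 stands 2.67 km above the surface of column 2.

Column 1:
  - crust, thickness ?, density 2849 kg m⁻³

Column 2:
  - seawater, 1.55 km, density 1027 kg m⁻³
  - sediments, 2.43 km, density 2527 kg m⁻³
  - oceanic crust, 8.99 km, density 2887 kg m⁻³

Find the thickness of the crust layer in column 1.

38.4 km

Take the compensation level at the base of the deeper column (depth z_c below the surface of column 1) and equate Σ ρ_i t_i down to z_c; mantle fills any gap and the z_c terms cancel.
Column 1: x×2849 + (z_c − 0 − x)×3327
Column 2: 2.67×0 + 1.55×1027 + 2.43×2527 + 8.99×2887 + (z_c − 2.67 − 12.97)×3327
The z_c×3327 term appears on both sides and cancels. Collect the known terms of each column as K = Σ(ρt)_known − 3327 × (depth of known layers): K_1 = 0 − 3327×0 = 0; K_2 = 33686.59 − 3327×(2.67 + 12.97) = −18347.69.
Balance: K_1 − x×(3327 − 2849) = K_2, so x = (K_1 − K_2)/(3327 − 2849) = 18347.7/478 = 38.4 km.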